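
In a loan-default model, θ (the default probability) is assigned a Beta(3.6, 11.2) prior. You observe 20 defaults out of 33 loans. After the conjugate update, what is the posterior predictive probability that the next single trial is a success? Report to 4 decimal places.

0.4937

The Beta prior is conjugate to a Binomial/Bernoulli likelihood; the update adds successes to α and failures to β.
Posterior: Beta(α+k, β+n−k) = Beta(3.6+20, 11.2+13) = Beta(23.6, 24.2).
For a single future Bernoulli trial, P(success | data) = α/(α+β) = 0.4937.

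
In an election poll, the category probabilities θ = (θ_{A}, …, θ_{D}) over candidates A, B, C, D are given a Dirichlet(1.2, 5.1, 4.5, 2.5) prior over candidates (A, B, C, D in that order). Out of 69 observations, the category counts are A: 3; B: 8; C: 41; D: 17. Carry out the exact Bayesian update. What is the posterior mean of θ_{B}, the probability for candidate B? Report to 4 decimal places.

The Dirichlet prior is conjugate to the Multinomial likelihood: each posterior αⱼ = prior αⱼ + observed count nⱼ.
Posterior concentration: (4.2, 13.1, 45.5, 19.5), total = 82.3.
E[θ_{B}|data] = α_{B}/Σα = 13.1/82.3 = 0.1592.

0.1592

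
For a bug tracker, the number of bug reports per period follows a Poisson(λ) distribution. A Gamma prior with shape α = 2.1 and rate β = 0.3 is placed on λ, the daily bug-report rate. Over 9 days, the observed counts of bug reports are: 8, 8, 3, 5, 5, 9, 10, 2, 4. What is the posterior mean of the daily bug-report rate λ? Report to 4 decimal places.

With a Gamma(shape α, rate β) prior, the Poisson likelihood is conjugate: the posterior is Gamma(α + ΣXᵢ, β + n).
Sum of counts S = 54 over n = 9 days.
Posterior: Gamma(α+S, β+n) = Gamma(2.1+54, 0.3+9) = Gamma(56.1, 9.3).
Posterior mean = α/β = 56.1/9.3 = 6.0323.

6.0323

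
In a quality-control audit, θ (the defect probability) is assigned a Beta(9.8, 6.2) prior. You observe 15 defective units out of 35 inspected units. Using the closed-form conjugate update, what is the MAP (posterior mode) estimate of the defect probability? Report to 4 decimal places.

The Beta prior is conjugate to a Binomial/Bernoulli likelihood; the update adds successes to α and failures to β.
Posterior: Beta(α+k, β+n−k) = Beta(9.8+15, 6.2+20) = Beta(24.8, 26.2).
Mode of Beta(a,b) for a,b>1 is (a−1)/(a+b−2) = 23.8/49.0 = 0.4857.

0.4857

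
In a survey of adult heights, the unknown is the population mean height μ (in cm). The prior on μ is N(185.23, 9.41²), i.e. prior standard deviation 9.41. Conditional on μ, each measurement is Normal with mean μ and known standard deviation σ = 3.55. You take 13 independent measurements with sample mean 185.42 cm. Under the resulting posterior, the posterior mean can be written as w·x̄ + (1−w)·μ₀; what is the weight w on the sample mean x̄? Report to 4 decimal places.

For Normal data with known variance σ², a Normal(μ₀, σ₀²) prior on μ is conjugate. Posterior precision = 1/σ₀² + n/σ²; posterior mean is the precision-weighted average of μ₀ and x̄.
σ₀² = 9.41² = 88.5481, σ² = 3.55² = 12.6025. Prior precision 1/σ₀² = 1/88.5481; data precision n/σ² = 13/12.6025.
w = (n/σ²)/(1/σ₀² + n/σ²) = n·σ₀²/(σ² + n·σ₀²) = 13·88.5481/(12.6025 + 13·88.5481) = 1151.1253/1163.7278 = 0.9892.

0.9892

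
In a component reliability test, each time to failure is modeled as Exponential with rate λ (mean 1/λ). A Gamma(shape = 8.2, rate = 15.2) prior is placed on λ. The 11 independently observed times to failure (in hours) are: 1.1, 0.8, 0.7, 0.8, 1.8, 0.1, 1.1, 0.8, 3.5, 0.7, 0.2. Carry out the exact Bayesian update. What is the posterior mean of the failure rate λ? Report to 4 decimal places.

With a Gamma(shape α, rate β) prior on the exponential rate λ, the posterior after n observations with total T = Σxᵢ is Gamma(α+n, β+T).
Sum of observations T = 11.6 hours; n = 11.
Posterior: Gamma(8.2+11, 15.2+11.6) = Gamma(19.2, 26.8).
Posterior mean of λ = α/β = 19.2/26.8 = 0.7164.

0.7164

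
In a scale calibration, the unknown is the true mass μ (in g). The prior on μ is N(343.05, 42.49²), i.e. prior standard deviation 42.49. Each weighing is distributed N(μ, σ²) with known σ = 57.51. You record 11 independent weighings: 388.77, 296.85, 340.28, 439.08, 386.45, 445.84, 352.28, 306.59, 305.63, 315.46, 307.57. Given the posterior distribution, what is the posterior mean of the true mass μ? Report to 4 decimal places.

For Normal data with known variance σ², a Normal(μ₀, σ₀²) prior on μ is conjugate. Posterior precision = 1/σ₀² + n/σ²; posterior mean is the precision-weighted average of μ₀ and x̄.
Σxᵢ = 388.77 + 296.85 + 340.28 + 439.08 + 386.45 + 445.84 + 352.28 + 306.59 + 305.63 + 315.46 + 307.57 = 3884.8, so n·x̄ = 3884.8.
σ₀² = 42.49² = 1805.4001, σ² = 57.51² = 3307.4001; σ² + n·σ₀² = 3307.4001 + 11·1805.4001 = 23166.8012.
Posterior mean = (μ₀/σ₀² + n·x̄/σ²)/(1/σ₀² + n/σ²) = (σ²·μ₀ + σ₀²·n·x̄)/(σ² + n·σ₀²) = (3307.4001·343.05 + 1805.4001·3884.8)/23166.8012 = 8148221.912785/23166.8012 = 351.7198.

351.7198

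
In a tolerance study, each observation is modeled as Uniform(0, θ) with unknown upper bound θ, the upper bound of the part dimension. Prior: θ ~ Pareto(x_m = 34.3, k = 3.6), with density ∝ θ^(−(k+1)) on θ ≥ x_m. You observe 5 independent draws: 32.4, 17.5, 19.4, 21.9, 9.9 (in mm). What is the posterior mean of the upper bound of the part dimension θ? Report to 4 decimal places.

38.8132

A Pareto(scale x_m, shape k) prior on the upper bound θ of Uniform(0, θ) is conjugate: posterior is Pareto(max(x_m, max xᵢ), k + n).
Sample maximum = 32.4; prior scale x_m = 34.3 → posterior scale = max = 34.3.
Posterior shape = 3.6 + 5 = 8.6.
E[θ|data] = k·x_m/(k−1) = 8.6·34.3/7.6 = 38.8132.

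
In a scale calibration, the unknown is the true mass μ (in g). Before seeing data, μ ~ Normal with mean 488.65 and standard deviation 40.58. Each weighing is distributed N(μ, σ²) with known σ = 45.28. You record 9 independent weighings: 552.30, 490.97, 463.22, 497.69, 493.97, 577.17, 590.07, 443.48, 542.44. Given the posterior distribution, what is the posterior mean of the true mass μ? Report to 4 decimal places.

513.3897

For Normal data with known variance σ², a Normal(μ₀, σ₀²) prior on μ is conjugate. Posterior precision = 1/σ₀² + n/σ²; posterior mean is the precision-weighted average of μ₀ and x̄.
Σxᵢ = 552.30 + 490.97 + 463.22 + 497.69 + 493.97 + 577.17 + 590.07 + 443.48 + 542.44 = 4651.31, so n·x̄ = 4651.31.
σ₀² = 40.58² = 1646.7364, σ² = 45.28² = 2050.2784; σ² + n·σ₀² = 2050.2784 + 9·1646.7364 = 16870.906.
Posterior mean = (μ₀/σ₀² + n·x̄/σ²)/(1/σ₀² + n/σ²) = (σ²·μ₀ + σ₀²·n·x̄)/(σ² + n·σ₀²) = (2050.2784·488.65 + 1646.7364·4651.31)/16870.906 = 8661350.024844/16870.906 = 513.3897.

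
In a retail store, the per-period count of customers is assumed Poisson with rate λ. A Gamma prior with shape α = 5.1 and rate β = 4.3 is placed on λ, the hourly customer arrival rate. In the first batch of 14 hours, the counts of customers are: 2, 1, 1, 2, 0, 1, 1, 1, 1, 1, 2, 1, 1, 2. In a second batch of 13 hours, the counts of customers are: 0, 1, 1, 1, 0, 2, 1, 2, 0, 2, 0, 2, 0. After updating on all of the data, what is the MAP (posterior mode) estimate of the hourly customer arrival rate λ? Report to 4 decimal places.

With a Gamma(shape α, rate β) prior, the Poisson likelihood is conjugate: the posterior is Gamma(α + ΣXᵢ, β + n).
Batch 1: sum of counts S = 17 over n = 14 hours.
After batch 1: Gamma(α+S, β+n) = Gamma(5.1+17, 4.3+14) = Gamma(22.1, 18.3).
Batch 2: sum of counts S = 12 over n = 13 hours.
After batch 2: Gamma(α+S, β+n) = Gamma(22.1+12, 18.3+13) = Gamma(34.1, 31.3).
Mode of Gamma(α,β) for α≥1 is (α−1)/β = 33.1/31.3 = 1.0575.

1.0575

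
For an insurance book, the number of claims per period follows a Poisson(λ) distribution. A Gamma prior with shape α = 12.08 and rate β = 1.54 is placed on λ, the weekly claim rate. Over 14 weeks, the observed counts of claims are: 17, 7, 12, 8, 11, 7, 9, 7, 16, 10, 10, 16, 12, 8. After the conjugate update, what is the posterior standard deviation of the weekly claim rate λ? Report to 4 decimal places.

With a Gamma(shape α, rate β) prior, the Poisson likelihood is conjugate: the posterior is Gamma(α + ΣXᵢ, β + n).
Sum of counts S = 150 over n = 14 weeks.
Posterior: Gamma(α+S, β+n) = Gamma(12.08+150, 1.54+14) = Gamma(162.08, 15.54).
SD = √α/β = √162.08/15.54 = 0.8192.

0.8192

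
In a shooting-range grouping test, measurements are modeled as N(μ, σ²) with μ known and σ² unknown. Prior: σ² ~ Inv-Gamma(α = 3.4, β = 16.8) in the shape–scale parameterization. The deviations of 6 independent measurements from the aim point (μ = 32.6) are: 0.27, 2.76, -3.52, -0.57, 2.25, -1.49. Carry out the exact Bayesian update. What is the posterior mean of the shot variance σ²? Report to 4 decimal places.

With known mean μ and an Inverse-Gamma(α, β) prior on σ², the Normal likelihood is conjugate: posterior is Inv-Gamma(α + n/2, β + Σ(xᵢ−μ)²/2).
Σ(xᵢ−μ)² = (0.27)² + (2.76)² + (-3.52)² + (-0.57)² + (2.25)² + (-1.49)² = 27.6884.
Posterior: Inv-Gamma(3.4 + 6/2, 16.8 + 27.6884/2) = Inv-Gamma(6.40, 30.64420).
E[σ²|data] = β/(α−1) = 30.64420/5.40 = 5.6749.

5.6749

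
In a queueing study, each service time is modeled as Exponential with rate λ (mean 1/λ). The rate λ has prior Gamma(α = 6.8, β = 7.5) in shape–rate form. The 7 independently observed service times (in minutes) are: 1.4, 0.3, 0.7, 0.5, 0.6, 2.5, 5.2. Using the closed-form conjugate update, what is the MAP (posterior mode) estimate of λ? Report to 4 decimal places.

With a Gamma(shape α, rate β) prior on the exponential rate λ, the posterior after n observations with total T = Σxᵢ is Gamma(α+n, β+T).
Sum of observations T = 11.2 minutes; n = 7.
Posterior: Gamma(6.8+7, 7.5+11.2) = Gamma(13.8, 18.7).
Mode = (α−1)/β = 0.6845.

0.6845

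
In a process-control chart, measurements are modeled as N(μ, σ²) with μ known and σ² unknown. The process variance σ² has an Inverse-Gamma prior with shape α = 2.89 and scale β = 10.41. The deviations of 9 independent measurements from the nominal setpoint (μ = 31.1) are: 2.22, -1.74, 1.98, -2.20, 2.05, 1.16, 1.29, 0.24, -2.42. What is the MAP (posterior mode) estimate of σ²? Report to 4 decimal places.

3.0192

With known mean μ and an Inverse-Gamma(α, β) prior on σ², the Normal likelihood is conjugate: posterior is Inv-Gamma(α + n/2, β + Σ(xᵢ−μ)²/2).
Σ(xᵢ−μ)² = (2.22)² + (-1.74)² + (1.98)² + (-2.20)² + (2.05)² + (1.16)² + (1.29)² + (0.24)² + (-2.42)² = 29.8426.
Posterior: Inv-Gamma(2.89 + 9/2, 10.41 + 29.8426/2) = Inv-Gamma(7.39, 25.33130).
Mode = β/(α+1) = 25.33130/8.39 = 3.0192.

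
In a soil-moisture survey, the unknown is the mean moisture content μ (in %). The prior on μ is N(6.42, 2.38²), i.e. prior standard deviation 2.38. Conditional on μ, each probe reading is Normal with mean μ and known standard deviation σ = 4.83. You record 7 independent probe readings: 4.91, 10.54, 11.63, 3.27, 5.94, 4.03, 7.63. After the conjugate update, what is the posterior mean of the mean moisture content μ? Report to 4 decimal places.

6.6907

For Normal data with known variance σ², a Normal(μ₀, σ₀²) prior on μ is conjugate. Posterior precision = 1/σ₀² + n/σ²; posterior mean is the precision-weighted average of μ₀ and x̄.
Σxᵢ = 4.91 + 10.54 + 11.63 + 3.27 + 5.94 + 4.03 + 7.63 = 47.95, so n·x̄ = 47.95.
σ₀² = 2.38² = 5.6644, σ² = 4.83² = 23.3289; σ² + n·σ₀² = 23.3289 + 7·5.6644 = 62.9797.
Posterior mean = (μ₀/σ₀² + n·x̄/σ²)/(1/σ₀² + n/σ²) = (σ²·μ₀ + σ₀²·n·x̄)/(σ² + n·σ₀²) = (23.3289·6.42 + 5.6644·47.95)/62.9797 = 421.379518/62.9797 = 6.6907.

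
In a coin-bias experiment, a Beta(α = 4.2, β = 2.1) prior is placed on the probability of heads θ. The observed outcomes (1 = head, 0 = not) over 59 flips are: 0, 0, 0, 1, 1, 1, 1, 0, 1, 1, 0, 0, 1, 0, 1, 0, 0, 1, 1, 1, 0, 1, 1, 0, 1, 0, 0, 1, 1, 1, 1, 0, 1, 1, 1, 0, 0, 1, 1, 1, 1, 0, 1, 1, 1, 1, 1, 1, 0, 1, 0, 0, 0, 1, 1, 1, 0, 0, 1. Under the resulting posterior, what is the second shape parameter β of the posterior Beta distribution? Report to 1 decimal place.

The Beta prior is conjugate to a Binomial/Bernoulli likelihood; the update adds successes to α and failures to β.
Posterior: Beta(α+k, β+n−k) = Beta(4.2+36, 2.1+23) = Beta(40.2, 25.1).
Posterior β = 25.1.

25.1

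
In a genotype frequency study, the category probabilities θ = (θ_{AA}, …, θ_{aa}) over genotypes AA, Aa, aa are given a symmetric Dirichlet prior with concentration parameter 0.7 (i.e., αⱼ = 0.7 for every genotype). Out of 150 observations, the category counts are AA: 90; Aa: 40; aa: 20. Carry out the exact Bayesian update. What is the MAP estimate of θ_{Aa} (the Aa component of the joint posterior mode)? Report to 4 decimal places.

0.2663

The Dirichlet prior is conjugate to the Multinomial likelihood: each posterior αⱼ = prior αⱼ + observed count nⱼ.
Posterior concentration: (90.7, 40.7, 20.7), total = 152.1.
Joint mode component: (α_{Aa}−1)/(Σα−K) = 39.7/149.1 = 0.2663.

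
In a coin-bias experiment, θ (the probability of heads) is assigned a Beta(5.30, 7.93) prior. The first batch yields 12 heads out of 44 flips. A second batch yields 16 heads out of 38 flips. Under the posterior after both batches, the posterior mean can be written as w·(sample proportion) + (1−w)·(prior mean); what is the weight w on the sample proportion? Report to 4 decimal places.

0.8611

The Beta prior is conjugate to a Binomial/Bernoulli likelihood; the update adds successes to α and failures to β.
Total number of flips: n = 44 + 38 = 82.
Posterior mean = (α₀+k)/(α₀+β₀+n) = [n/(α₀+β₀+n)]·(k/n) + [(α₀+β₀)/(α₀+β₀+n)]·α₀/(α₀+β₀), so only n and the prior enter the weight.
The weight on the data is w = n/(α₀+β₀+n) = 82/(5.30+7.93+82) = 82/95.23 = 0.8611.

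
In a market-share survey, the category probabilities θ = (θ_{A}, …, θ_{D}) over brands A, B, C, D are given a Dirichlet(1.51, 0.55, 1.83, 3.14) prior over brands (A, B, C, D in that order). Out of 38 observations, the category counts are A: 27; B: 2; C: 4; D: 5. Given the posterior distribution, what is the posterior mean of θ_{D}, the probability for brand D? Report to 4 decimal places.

0.1808

The Dirichlet prior is conjugate to the Multinomial likelihood: each posterior αⱼ = prior αⱼ + observed count nⱼ.
Posterior concentration: (28.51, 2.55, 5.83, 8.14), total = 45.03.
E[θ_{D}|data] = α_{D}/Σα = 8.14/45.03 = 0.1808.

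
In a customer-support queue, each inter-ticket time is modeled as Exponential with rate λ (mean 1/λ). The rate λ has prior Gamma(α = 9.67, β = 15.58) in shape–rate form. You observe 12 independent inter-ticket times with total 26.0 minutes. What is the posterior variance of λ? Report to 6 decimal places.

0.012534

With a Gamma(shape α, rate β) prior on the exponential rate λ, the posterior after n observations with total T = Σxᵢ is Gamma(α+n, β+T).
Posterior: Gamma(9.67+12, 15.58+26.0) = Gamma(21.67, 41.58).
Var = α/β² = 0.012534.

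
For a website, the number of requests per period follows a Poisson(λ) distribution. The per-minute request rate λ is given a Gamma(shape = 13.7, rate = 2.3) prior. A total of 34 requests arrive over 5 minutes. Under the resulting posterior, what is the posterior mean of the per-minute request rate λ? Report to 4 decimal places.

6.5342

With a Gamma(shape α, rate β) prior, the Poisson likelihood is conjugate: the posterior is Gamma(α + ΣXᵢ, β + n).
Posterior: Gamma(α+S, β+n) = Gamma(13.7+34, 2.3+5) = Gamma(47.7, 7.3).
Posterior mean = α/β = 47.7/7.3 = 6.5342.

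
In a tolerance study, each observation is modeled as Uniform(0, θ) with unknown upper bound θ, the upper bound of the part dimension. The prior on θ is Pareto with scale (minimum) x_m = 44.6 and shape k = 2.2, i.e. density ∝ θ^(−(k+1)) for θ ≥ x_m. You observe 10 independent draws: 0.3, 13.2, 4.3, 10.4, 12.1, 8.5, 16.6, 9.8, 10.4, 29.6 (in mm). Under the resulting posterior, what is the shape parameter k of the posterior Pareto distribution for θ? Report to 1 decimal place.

12.2

A Pareto(scale x_m, shape k) prior on the upper bound θ of Uniform(0, θ) is conjugate: posterior is Pareto(max(x_m, max xᵢ), k + n).
Sample maximum = 29.6; prior scale x_m = 44.6 → posterior scale = max = 44.6.
Posterior shape = 2.2 + 10 = 12.2.
Posterior shape k = 12.2.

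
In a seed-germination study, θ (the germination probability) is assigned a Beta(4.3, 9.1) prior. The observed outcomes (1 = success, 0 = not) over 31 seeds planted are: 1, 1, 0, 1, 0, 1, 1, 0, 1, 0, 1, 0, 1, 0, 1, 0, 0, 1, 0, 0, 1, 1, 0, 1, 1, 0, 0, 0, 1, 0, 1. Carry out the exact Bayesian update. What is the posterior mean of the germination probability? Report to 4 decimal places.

The Beta prior is conjugate to a Binomial/Bernoulli likelihood; the update adds successes to α and failures to β.
Posterior: Beta(α+k, β+n−k) = Beta(4.3+16, 9.1+15) = Beta(20.3, 24.1).
Posterior mean = α/(α+β) = 20.3/44.4 = 0.4572.

0.4572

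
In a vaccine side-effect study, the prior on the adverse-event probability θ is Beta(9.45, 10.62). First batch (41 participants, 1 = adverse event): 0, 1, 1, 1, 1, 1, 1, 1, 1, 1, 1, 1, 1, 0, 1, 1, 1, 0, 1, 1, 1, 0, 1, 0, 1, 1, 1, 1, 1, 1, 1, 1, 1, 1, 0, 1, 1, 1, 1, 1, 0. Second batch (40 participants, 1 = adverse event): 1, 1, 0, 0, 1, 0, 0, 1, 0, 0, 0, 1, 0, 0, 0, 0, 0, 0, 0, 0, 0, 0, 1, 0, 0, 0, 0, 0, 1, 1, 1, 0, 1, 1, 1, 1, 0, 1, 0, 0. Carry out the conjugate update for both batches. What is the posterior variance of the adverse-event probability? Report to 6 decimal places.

0.002403

The Beta prior is conjugate to a Binomial/Bernoulli likelihood; the update adds successes to α and failures to β.
After batch 1: Beta(9.45+34, 10.62+7) = Beta(43.45, 17.62).
After batch 2: Beta(43.45+14, 17.62+26) = Beta(57.45, 43.62).
Var = αβ/((α+β)²(α+β+1)) = 57.45·43.62/(101.07²·102.07) = 0.002403.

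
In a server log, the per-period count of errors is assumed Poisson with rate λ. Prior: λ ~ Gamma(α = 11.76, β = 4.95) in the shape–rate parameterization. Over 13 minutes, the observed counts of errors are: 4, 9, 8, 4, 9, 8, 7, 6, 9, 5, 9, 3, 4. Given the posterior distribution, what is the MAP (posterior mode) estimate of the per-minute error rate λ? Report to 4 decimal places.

With a Gamma(shape α, rate β) prior, the Poisson likelihood is conjugate: the posterior is Gamma(α + ΣXᵢ, β + n).
Sum of counts S = 85 over n = 13 minutes.
Posterior: Gamma(α+S, β+n) = Gamma(11.76+85, 4.95+13) = Gamma(96.76, 17.95).
Mode of Gamma(α,β) for α≥1 is (α−1)/β = 95.76/17.95 = 5.3348.

5.3348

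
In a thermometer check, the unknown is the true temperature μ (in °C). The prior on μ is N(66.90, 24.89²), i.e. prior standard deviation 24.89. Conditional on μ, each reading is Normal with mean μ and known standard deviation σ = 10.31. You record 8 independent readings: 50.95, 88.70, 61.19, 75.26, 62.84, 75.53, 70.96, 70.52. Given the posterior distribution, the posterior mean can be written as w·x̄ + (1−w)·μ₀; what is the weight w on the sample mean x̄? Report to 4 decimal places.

For Normal data with known variance σ², a Normal(μ₀, σ₀²) prior on μ is conjugate. Posterior precision = 1/σ₀² + n/σ²; posterior mean is the precision-weighted average of μ₀ and x̄.
σ₀² = 24.89² = 619.5121, σ² = 10.31² = 106.2961. Prior precision 1/σ₀² = 1/619.5121; data precision n/σ² = 8/106.2961.
w = (n/σ²)/(1/σ₀² + n/σ²) = n·σ₀²/(σ² + n·σ₀²) = 8·619.5121/(106.2961 + 8·619.5121) = 4956.0968/5062.3929 = 0.9790.

0.9790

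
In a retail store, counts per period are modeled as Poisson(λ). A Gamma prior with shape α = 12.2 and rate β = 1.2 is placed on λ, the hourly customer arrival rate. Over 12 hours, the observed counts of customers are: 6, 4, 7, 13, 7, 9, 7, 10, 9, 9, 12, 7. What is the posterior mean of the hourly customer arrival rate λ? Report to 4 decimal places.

8.5000

With a Gamma(shape α, rate β) prior, the Poisson likelihood is conjugate: the posterior is Gamma(α + ΣXᵢ, β + n).
Sum of counts S = 100 over n = 12 hours.
Posterior: Gamma(α+S, β+n) = Gamma(12.2+100, 1.2+12) = Gamma(112.2, 13.2).
Posterior mean = α/β = 112.2/13.2 = 8.5000.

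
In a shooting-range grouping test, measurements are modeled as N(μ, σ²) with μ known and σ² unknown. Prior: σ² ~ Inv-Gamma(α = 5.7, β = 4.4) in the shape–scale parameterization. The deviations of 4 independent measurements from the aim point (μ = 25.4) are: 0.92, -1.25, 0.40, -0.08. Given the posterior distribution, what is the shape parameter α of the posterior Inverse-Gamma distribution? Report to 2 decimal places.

7.70

With known mean μ and an Inverse-Gamma(α, β) prior on σ², the Normal likelihood is conjugate: posterior is Inv-Gamma(α + n/2, β + Σ(xᵢ−μ)²/2).
Σ(xᵢ−μ)² = (0.92)² + (-1.25)² + (0.40)² + (-0.08)² = 2.5753.
Posterior: Inv-Gamma(5.7 + 4/2, 4.4 + 2.5753/2) = Inv-Gamma(7.70, 5.68765).
Posterior α = 7.70.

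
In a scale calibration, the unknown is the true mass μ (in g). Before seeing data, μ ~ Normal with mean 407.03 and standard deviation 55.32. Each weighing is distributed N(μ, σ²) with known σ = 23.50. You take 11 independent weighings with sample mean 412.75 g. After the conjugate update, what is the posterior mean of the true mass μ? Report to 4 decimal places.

412.6577

For Normal data with known variance σ², a Normal(μ₀, σ₀²) prior on μ is conjugate. Posterior precision = 1/σ₀² + n/σ²; posterior mean is the precision-weighted average of μ₀ and x̄.
n·x̄ = 11·412.75 = 4540.25.
σ₀² = 55.32² = 3060.3024, σ² = 23.50² = 552.25; σ² + n·σ₀² = 552.25 + 11·3060.3024 = 34215.5764.
Posterior mean = (μ₀/σ₀² + n·x̄/σ²)/(1/σ₀² + n/σ²) = (σ²·μ₀ + σ₀²·n·x̄)/(σ² + n·σ₀²) = (552.25·407.03 + 3060.3024·4540.25)/34215.5764 = 14119320.2891/34215.5764 = 412.6577.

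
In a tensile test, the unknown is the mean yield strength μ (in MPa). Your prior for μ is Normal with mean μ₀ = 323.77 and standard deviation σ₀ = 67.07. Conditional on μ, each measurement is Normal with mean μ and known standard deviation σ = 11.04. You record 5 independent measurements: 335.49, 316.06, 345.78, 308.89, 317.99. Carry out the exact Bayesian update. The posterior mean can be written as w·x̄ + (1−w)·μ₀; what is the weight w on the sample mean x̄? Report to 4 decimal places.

For Normal data with known variance σ², a Normal(μ₀, σ₀²) prior on μ is conjugate. Posterior precision = 1/σ₀² + n/σ²; posterior mean is the precision-weighted average of μ₀ and x̄.
σ₀² = 67.07² = 4498.3849, σ² = 11.04² = 121.8816. Prior precision 1/σ₀² = 1/4498.3849; data precision n/σ² = 5/121.8816.
w = (n/σ²)/(1/σ₀² + n/σ²) = n·σ₀²/(σ² + n·σ₀²) = 5·4498.3849/(121.8816 + 5·4498.3849) = 22491.9245/22613.8061 = 0.9946.

0.9946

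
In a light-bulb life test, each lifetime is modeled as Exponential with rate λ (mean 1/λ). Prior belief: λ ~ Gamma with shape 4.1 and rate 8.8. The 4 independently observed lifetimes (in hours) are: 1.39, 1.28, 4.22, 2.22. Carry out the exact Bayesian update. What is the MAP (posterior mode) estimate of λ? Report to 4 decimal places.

0.3964

With a Gamma(shape α, rate β) prior on the exponential rate λ, the posterior after n observations with total T = Σxᵢ is Gamma(α+n, β+T).
Sum of observations T = 9.11 hours; n = 4.
Posterior: Gamma(4.1+4, 8.8+9.11) = Gamma(8.1, 17.91).
Mode = (α−1)/β = 0.3964.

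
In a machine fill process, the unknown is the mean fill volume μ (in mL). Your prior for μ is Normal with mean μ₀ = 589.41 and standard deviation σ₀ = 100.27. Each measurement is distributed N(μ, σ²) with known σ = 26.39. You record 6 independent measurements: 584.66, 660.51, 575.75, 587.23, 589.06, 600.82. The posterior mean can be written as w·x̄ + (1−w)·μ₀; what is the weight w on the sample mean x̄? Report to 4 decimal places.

0.9886

For Normal data with known variance σ², a Normal(μ₀, σ₀²) prior on μ is conjugate. Posterior precision = 1/σ₀² + n/σ²; posterior mean is the precision-weighted average of μ₀ and x̄.
σ₀² = 100.27² = 10054.0729, σ² = 26.39² = 696.4321. Prior precision 1/σ₀² = 1/10054.0729; data precision n/σ² = 6/696.4321.
w = (n/σ²)/(1/σ₀² + n/σ²) = n·σ₀²/(σ² + n·σ₀²) = 6·10054.0729/(696.4321 + 6·10054.0729) = 60324.4374/61020.8695 = 0.9886.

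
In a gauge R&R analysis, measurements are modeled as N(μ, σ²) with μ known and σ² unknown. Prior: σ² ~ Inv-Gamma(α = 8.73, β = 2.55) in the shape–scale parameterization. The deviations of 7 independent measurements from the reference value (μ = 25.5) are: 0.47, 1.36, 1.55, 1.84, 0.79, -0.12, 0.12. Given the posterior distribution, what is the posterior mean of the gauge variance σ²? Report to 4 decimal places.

With known mean μ and an Inverse-Gamma(α, β) prior on σ², the Normal likelihood is conjugate: posterior is Inv-Gamma(α + n/2, β + Σ(xᵢ−μ)²/2).
Σ(xᵢ−μ)² = (0.47)² + (1.36)² + (1.55)² + (1.84)² + (0.79)² + (-0.12)² + (0.12)² = 8.5115.
Posterior: Inv-Gamma(8.73 + 7/2, 2.55 + 8.5115/2) = Inv-Gamma(12.23, 6.80575).
E[σ²|data] = β/(α−1) = 6.80575/11.23 = 0.6060.

0.6060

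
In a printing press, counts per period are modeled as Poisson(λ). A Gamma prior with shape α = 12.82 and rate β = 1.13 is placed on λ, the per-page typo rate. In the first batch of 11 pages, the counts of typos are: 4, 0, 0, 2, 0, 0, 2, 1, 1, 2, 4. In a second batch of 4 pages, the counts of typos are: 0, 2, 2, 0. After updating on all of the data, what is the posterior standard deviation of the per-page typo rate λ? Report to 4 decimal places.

With a Gamma(shape α, rate β) prior, the Poisson likelihood is conjugate: the posterior is Gamma(α + ΣXᵢ, β + n).
Batch 1: sum of counts S = 16 over n = 11 pages.
After batch 1: Gamma(α+S, β+n) = Gamma(12.82+16, 1.13+11) = Gamma(28.82, 12.13).
Batch 2: sum of counts S = 4 over n = 4 pages.
After batch 2: Gamma(α+S, β+n) = Gamma(28.82+4, 12.13+4) = Gamma(32.82, 16.13).
SD = √α/β = √32.82/16.13 = 0.3552.

0.3552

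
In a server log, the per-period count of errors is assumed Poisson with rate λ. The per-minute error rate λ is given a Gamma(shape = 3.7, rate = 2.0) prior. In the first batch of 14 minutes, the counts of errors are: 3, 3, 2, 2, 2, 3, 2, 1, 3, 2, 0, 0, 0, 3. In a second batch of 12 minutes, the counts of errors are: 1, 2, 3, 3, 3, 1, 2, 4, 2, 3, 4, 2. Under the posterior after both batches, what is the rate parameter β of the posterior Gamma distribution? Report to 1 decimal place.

With a Gamma(shape α, rate β) prior, the Poisson likelihood is conjugate: the posterior is Gamma(α + ΣXᵢ, β + n).
Batch 1: sum of counts S = 26 over n = 14 minutes.
After batch 1: Gamma(α+S, β+n) = Gamma(3.7+26, 2.0+14) = Gamma(29.7, 16.0).
Batch 2: sum of counts S = 30 over n = 12 minutes.
After batch 2: Gamma(α+S, β+n) = Gamma(29.7+30, 16.0+12) = Gamma(59.7, 28.0).
Posterior β = 28.0.

28.0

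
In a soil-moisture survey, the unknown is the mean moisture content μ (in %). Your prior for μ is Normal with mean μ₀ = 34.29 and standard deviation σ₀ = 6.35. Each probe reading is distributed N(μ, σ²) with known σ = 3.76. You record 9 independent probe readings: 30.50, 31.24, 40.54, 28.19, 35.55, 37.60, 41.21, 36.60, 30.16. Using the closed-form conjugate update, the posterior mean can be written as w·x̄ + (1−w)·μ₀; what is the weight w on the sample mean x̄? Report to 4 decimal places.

For Normal data with known variance σ², a Normal(μ₀, σ₀²) prior on μ is conjugate. Posterior precision = 1/σ₀² + n/σ²; posterior mean is the precision-weighted average of μ₀ and x̄.
σ₀² = 6.35² = 40.3225, σ² = 3.76² = 14.1376. Prior precision 1/σ₀² = 1/40.3225; data precision n/σ² = 9/14.1376.
w = (n/σ²)/(1/σ₀² + n/σ²) = n·σ₀²/(σ² + n·σ₀²) = 9·40.3225/(14.1376 + 9·40.3225) = 362.9025/377.0401 = 0.9625.

0.9625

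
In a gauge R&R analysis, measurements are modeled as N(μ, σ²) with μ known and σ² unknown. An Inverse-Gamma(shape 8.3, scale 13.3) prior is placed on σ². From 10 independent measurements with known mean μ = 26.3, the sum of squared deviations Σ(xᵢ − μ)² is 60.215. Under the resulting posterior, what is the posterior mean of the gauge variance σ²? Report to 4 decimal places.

3.5291

With known mean μ and an Inverse-Gamma(α, β) prior on σ², the Normal likelihood is conjugate: posterior is Inv-Gamma(α + n/2, β + Σ(xᵢ−μ)²/2).
Posterior: Inv-Gamma(8.3 + 10/2, 13.3 + 60.215/2) = Inv-Gamma(13.30, 43.4075).
E[σ²|data] = β/(α−1) = 43.4075/12.30 = 3.5291.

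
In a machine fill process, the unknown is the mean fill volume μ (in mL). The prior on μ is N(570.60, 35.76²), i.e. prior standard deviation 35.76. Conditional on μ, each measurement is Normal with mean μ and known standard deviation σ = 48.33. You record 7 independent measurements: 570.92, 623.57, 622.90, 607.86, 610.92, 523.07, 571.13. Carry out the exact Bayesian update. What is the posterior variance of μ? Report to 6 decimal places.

For Normal data with known variance σ², a Normal(μ₀, σ₀²) prior on μ is conjugate. Posterior precision = 1/σ₀² + n/σ²; posterior mean is the precision-weighted average of μ₀ and x̄.
σ₀² = 35.76² = 1278.7776, σ² = 48.33² = 2335.7889; σ² + n·σ₀² = 2335.7889 + 7·1278.7776 = 11287.2321.
Posterior precision = 1/σ₀² + n/σ² = 1/1278.7776 + 7/2335.7889 = (σ² + n·σ₀²)/(σ₀²σ²) = 11287.2321/(1278.7776·2335.7889); posterior variance σₙ² = σ₀²σ²/(σ² + n·σ₀²) = 1278.7776·2335.7889/11287.2321 = 264.631266.

264.631266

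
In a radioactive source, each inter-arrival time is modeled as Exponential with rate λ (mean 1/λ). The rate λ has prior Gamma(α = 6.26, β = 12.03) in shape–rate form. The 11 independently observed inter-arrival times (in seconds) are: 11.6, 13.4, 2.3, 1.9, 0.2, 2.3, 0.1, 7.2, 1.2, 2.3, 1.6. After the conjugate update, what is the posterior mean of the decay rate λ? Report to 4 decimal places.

With a Gamma(shape α, rate β) prior on the exponential rate λ, the posterior after n observations with total T = Σxᵢ is Gamma(α+n, β+T).
Sum of observations T = 44.1 seconds; n = 11.
Posterior: Gamma(6.26+11, 12.03+44.1) = Gamma(17.26, 56.13).
Posterior mean of λ = α/β = 17.26/56.13 = 0.3075.

0.3075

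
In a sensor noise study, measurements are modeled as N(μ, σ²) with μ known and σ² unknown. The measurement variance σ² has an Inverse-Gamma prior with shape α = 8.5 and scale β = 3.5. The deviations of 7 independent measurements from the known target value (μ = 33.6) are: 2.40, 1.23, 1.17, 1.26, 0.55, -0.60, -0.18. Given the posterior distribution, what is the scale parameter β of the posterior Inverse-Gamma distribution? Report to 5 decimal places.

With known mean μ and an Inverse-Gamma(α, β) prior on σ², the Normal likelihood is conjugate: posterior is Inv-Gamma(α + n/2, β + Σ(xᵢ−μ)²/2).
Σ(xᵢ−μ)² = (2.40)² + (1.23)² + (1.17)² + (1.26)² + (0.55)² + (-0.60)² + (-0.18)² = 10.9243.
Posterior: Inv-Gamma(8.5 + 7/2, 3.5 + 10.9243/2) = Inv-Gamma(12.00, 8.96215).
Posterior β = 8.96215.

8.96215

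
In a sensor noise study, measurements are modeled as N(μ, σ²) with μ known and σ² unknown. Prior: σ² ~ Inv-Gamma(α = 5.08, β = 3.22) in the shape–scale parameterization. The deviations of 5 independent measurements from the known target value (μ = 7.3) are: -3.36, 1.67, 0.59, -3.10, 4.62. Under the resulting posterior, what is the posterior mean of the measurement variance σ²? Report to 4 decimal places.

3.9378

With known mean μ and an Inverse-Gamma(α, β) prior on σ², the Normal likelihood is conjugate: posterior is Inv-Gamma(α + n/2, β + Σ(xᵢ−μ)²/2).
Σ(xᵢ−μ)² = (-3.36)² + (1.67)² + (0.59)² + (-3.10)² + (4.62)² = 45.3810.
Posterior: Inv-Gamma(5.08 + 5/2, 3.22 + 45.3810/2) = Inv-Gamma(7.58, 25.91050).
E[σ²|data] = β/(α−1) = 25.91050/6.58 = 3.9378.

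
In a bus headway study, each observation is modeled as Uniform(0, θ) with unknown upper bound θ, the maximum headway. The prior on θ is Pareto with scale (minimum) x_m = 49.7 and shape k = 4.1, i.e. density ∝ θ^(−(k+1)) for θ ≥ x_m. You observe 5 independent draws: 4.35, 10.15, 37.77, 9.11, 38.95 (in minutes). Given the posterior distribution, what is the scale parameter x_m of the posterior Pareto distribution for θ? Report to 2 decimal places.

49.70

A Pareto(scale x_m, shape k) prior on the upper bound θ of Uniform(0, θ) is conjugate: posterior is Pareto(max(x_m, max xᵢ), k + n).
Sample maximum = 38.95; prior scale x_m = 49.7 → posterior scale = max = 49.70.
Posterior shape = 4.1 + 5 = 9.1.
Posterior scale x_m = 49.70.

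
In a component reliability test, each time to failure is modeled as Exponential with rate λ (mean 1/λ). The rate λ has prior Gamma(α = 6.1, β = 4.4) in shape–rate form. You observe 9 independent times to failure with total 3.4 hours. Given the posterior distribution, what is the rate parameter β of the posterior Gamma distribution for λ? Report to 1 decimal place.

With a Gamma(shape α, rate β) prior on the exponential rate λ, the posterior after n observations with total T = Σxᵢ is Gamma(α+n, β+T).
Posterior: Gamma(6.1+9, 4.4+3.4) = Gamma(15.1, 7.8).
Posterior β = 7.8.

7.8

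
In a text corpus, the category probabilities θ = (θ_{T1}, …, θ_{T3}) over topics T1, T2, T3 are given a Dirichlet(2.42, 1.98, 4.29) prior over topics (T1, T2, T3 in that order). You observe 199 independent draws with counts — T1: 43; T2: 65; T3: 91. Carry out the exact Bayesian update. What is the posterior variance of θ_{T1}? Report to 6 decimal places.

The Dirichlet prior is conjugate to the Multinomial likelihood: each posterior αⱼ = prior αⱼ + observed count nⱼ.
Posterior concentration: (45.42, 66.98, 95.29), total = 207.69.
Var[θ_j] = α_j(Σα−α_j)/((Σα)²(Σα+1)) = 45.42·162.27/(207.69²·208.69) = 0.000819.

0.000819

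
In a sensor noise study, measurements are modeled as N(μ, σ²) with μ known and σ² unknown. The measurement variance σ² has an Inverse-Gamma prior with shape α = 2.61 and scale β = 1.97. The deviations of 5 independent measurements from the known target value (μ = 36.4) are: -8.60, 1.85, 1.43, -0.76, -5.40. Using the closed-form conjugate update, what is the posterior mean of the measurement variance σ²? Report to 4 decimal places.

13.7597

With known mean μ and an Inverse-Gamma(α, β) prior on σ², the Normal likelihood is conjugate: posterior is Inv-Gamma(α + n/2, β + Σ(xᵢ−μ)²/2).
Σ(xᵢ−μ)² = (-8.60)² + (1.85)² + (1.43)² + (-0.76)² + (-5.40)² = 109.1650.
Posterior: Inv-Gamma(2.61 + 5/2, 1.97 + 109.1650/2) = Inv-Gamma(5.11, 56.55250).
E[σ²|data] = β/(α−1) = 56.55250/4.11 = 13.7597.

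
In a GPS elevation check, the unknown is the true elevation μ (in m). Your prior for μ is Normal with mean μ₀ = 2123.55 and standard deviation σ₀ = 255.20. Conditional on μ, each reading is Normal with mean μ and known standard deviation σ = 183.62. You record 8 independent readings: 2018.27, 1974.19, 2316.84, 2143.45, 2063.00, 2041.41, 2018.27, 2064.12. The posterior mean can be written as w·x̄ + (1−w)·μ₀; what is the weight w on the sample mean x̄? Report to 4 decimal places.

For Normal data with known variance σ², a Normal(μ₀, σ₀²) prior on μ is conjugate. Posterior precision = 1/σ₀² + n/σ²; posterior mean is the precision-weighted average of μ₀ and x̄.
σ₀² = 255.20² = 65127.04, σ² = 183.62² = 33716.3044. Prior precision 1/σ₀² = 1/65127.04; data precision n/σ² = 8/33716.3044.
w = (n/σ²)/(1/σ₀² + n/σ²) = n·σ₀²/(σ² + n·σ₀²) = 8·65127.04/(33716.3044 + 8·65127.04) = 521016.32/554732.6244 = 0.9392.

0.9392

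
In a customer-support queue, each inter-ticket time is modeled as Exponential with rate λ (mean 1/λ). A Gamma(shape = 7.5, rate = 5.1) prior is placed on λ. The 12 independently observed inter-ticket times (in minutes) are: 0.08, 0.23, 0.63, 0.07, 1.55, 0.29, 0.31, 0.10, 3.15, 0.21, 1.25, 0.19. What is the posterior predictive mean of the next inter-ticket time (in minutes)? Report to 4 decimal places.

0.7114

With a Gamma(shape α, rate β) prior on the exponential rate λ, the posterior after n observations with total T = Σxᵢ is Gamma(α+n, β+T).
Sum of observations T = 8.06 minutes; n = 12.
Posterior: Gamma(7.5+12, 5.1+8.06) = Gamma(19.5, 13.16).
The predictive distribution for the next observation is Lomax; its mean is β/(α−1) = 13.16/18.5 = 0.7114.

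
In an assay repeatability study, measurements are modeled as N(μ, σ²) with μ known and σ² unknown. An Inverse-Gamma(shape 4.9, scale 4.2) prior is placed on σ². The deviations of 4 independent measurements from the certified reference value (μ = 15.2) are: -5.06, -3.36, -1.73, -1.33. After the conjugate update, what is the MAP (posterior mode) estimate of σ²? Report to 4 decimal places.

3.1680

With known mean μ and an Inverse-Gamma(α, β) prior on σ², the Normal likelihood is conjugate: posterior is Inv-Gamma(α + n/2, β + Σ(xᵢ−μ)²/2).
Σ(xᵢ−μ)² = (-5.06)² + (-3.36)² + (-1.73)² + (-1.33)² = 41.6550.
Posterior: Inv-Gamma(4.9 + 4/2, 4.2 + 41.6550/2) = Inv-Gamma(6.90, 25.02750).
Mode = β/(α+1) = 25.02750/7.90 = 3.1680.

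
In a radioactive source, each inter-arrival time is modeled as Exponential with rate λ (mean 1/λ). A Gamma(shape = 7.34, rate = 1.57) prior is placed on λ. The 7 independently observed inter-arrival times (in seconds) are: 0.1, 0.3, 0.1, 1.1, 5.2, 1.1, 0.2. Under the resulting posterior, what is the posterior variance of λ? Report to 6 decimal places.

0.153354

With a Gamma(shape α, rate β) prior on the exponential rate λ, the posterior after n observations with total T = Σxᵢ is Gamma(α+n, β+T).
Sum of observations T = 8.1 seconds; n = 7.
Posterior: Gamma(7.34+7, 1.57+8.1) = Gamma(14.34, 9.67).
Var = α/β² = 0.153354.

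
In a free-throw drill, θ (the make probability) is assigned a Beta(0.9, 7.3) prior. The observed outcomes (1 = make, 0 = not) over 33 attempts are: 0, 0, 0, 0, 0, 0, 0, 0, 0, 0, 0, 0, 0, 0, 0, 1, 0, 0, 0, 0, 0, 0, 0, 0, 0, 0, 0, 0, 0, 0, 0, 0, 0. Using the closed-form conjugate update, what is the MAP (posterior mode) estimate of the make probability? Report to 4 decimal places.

0.0230

The Beta prior is conjugate to a Binomial/Bernoulli likelihood; the update adds successes to α and failures to β.
Posterior: Beta(α+k, β+n−k) = Beta(0.9+1, 7.3+32) = Beta(1.9, 39.3).
Mode of Beta(a,b) for a,b>1 is (a−1)/(a+b−2) = 0.9/39.2 = 0.0230.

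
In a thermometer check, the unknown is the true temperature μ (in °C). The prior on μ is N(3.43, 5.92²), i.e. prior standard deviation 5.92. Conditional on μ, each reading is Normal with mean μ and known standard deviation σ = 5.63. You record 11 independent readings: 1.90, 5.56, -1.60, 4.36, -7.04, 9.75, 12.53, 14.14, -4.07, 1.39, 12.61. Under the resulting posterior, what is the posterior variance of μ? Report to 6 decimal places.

For Normal data with known variance σ², a Normal(μ₀, σ₀²) prior on μ is conjugate. Posterior precision = 1/σ₀² + n/σ²; posterior mean is the precision-weighted average of μ₀ and x̄.
σ₀² = 5.92² = 35.0464, σ² = 5.63² = 31.6969; σ² + n·σ₀² = 31.6969 + 11·35.0464 = 417.2073.
Posterior precision = 1/σ₀² + n/σ² = 1/35.0464 + 11/31.6969 = (σ² + n·σ₀²)/(σ₀²σ²) = 417.2073/(35.0464·31.6969); posterior variance σₙ² = σ₀²σ²/(σ² + n·σ₀²) = 35.0464·31.6969/417.2073 = 2.662615.

2.662615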